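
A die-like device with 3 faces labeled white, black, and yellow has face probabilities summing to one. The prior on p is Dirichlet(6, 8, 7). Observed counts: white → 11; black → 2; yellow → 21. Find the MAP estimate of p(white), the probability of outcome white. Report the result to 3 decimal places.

The posterior is Dirichlet(αᵢ + nᵢ) = Dirichlet(17, 10, 28).
For a Dirichlet(a₁,…,a_K) with all aᵢ > 1, the mode has j-th component (aⱼ − 1)/(Σaᵢ − K).
Here Σaᵢ = 55 and K = 3, so p(white) = (17 − 1)/(55 − 3) = 16/52 ≈ 0.308.

MAP estimate of p(white) = 0.308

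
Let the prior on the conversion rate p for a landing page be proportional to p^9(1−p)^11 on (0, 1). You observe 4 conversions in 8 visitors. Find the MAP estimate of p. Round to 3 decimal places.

p̂_MAP = 0.464

The prior density ∝ p^9(1−p)^11 is the kernel of Beta(10, 12).
Data: 4 successes in 8 trials. The binomial likelihood contributes p^4(1−p)^4, so the posterior is Beta(10+4, 12+4) = Beta(14, 16).
For Beta(a, b) with a, b > 1 the mode is (a−1)/(a+b−2) = 13/28 ≈ 0.464.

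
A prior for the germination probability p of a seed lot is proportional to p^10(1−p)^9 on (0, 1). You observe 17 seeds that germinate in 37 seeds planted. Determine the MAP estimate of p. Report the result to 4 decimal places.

p̂_MAP = 0.4821

The prior density ∝ p^10(1−p)^9 is the kernel of Beta(11, 10).
Data: 17 successes in 37 trials. The binomial likelihood contributes p^17(1−p)^20, so the posterior is Beta(11+17, 10+20) = Beta(28, 30).
For Beta(a, b) with a, b > 1 the mode is (a−1)/(a+b−2) = 27/56 ≈ 0.4821.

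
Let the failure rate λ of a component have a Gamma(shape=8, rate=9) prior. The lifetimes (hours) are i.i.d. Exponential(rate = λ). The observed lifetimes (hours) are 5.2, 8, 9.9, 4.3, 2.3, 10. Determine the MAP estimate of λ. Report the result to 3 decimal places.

The Exponential(rate=λ) likelihood is ∝ λ^n e^(−λΣtᵢ). Here n = 6 and Σtᵢ = 5.2 + 8 + 9.9 + 4.3 + 2.3 + 10 = 39.7.
Posterior ∝ λ^7e^(−9λ) · λ^6e^(−39.7λ) = λ^13e^(−48.7λ), i.e. Gamma(14, 48.7).
Mode = (a−1)/b = 13/48.7 ≈ 0.267.

λ̂_MAP = 0.267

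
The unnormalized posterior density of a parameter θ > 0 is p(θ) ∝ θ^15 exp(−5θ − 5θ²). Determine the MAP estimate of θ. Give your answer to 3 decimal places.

ℓ'(θ) = 15/θ − 5 − 10θ. Setting this to zero and multiplying by θ: 10θ² + 5θ − 15 = 0.
θ = (−5 + √(5² + 4·10·15)) / (2·10) = (−5 + √625) / 20 = (−5 + 25)/20 = 1.
ℓ''(θ) = −15/θ² − 10 < 0, confirming a maximum.

θ̂_MAP = 1.000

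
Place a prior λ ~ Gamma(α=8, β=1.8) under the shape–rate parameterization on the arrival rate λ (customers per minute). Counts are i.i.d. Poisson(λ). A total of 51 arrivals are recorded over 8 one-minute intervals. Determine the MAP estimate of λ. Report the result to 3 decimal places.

Σxᵢ = 51, n = 8.
Posterior ∝ λ^7e^(−1.8λ) · λ^51e^(−8λ) = λ^58e^(−9.8λ), i.e. Gamma(shape=59, rate=9.8).
The mode of a Gamma(a, b) with a ≥ 1 (shape–rate) is (a−1)/b = 58/9.8 ≈ 5.918.

λ̂_MAP = 5.918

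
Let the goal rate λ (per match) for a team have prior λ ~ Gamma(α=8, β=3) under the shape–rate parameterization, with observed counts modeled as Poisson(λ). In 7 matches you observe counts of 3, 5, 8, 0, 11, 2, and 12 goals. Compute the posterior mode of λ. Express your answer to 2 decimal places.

Σxᵢ = 3+5+8+0+11+2+12 = 41, with n = 7.
Posterior ∝ λ^7e^(−3λ) · λ^41e^(−7λ) = λ^48e^(−10λ), i.e. Gamma(shape=49, rate=10).
The mode of a Gamma(a, b) with a ≥ 1 (shape–rate) is (a−1)/b = 48/10 ≈ 4.80.

λ̂_MAP = 4.80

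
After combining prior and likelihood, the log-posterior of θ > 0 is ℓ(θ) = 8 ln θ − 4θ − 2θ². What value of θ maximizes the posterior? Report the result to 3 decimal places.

θ̂_MAP = 1.000

ℓ'(θ) = 8/θ − 4 − 4θ. Setting this to zero and multiplying by θ: 4θ² + 4θ − 8 = 0.
θ = (−4 + √(4² + 4·4·8)) / (2·4) = (−4 + √144) / 8 = (−4 + 12)/8 = 1.
ℓ''(θ) = −8/θ² − 4 < 0, confirming a maximum.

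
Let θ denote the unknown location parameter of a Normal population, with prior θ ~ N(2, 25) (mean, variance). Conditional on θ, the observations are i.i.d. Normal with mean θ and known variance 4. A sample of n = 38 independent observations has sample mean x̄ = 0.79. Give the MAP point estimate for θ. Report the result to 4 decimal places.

n = 38, x̄ = 0.79.
For a Normal prior and Normal likelihood with known variance, the posterior is Normal; its mode equals its mean, the precision-weighted average.
Prior precision 1/σ₀² = 1/25 = 0.04; data precision n/σ² = 38/4 = 9.5.
θ̂ = (0.04·2 + 9.5·0.79) / (0.04 + 9.5) = 7.585/9.54 = 1517/1908 ≈ 0.7951.

θ̂_MAP = 0.7951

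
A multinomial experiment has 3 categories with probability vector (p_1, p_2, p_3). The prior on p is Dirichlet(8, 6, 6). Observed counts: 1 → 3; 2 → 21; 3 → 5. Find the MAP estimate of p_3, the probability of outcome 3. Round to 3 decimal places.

The posterior is Dirichlet(αᵢ + nᵢ) = Dirichlet(11, 27, 11).
For a Dirichlet(a₁,…,a_K) with all aᵢ > 1, the mode has j-th component (aⱼ − 1)/(Σaᵢ − K).
Here Σaᵢ = 49 and K = 3, so p_3 = (11 − 1)/(49 − 3) = 10/46 ≈ 0.217.

MAP estimate: 0.217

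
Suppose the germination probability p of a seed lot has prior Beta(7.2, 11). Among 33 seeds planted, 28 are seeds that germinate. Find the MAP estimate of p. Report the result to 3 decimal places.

Prior: Beta(7.2, 11).
Data: 28 successes in 33 trials. The binomial likelihood contributes p^28(1−p)^5, so the posterior is Beta(7.2+28, 11+5) = Beta(35.2, 16).
For Beta(a, b) with a, b > 1 the mode is (a−1)/(a+b−2) = 34.2/49.2 ≈ 0.695.

p̂_MAP = 0.695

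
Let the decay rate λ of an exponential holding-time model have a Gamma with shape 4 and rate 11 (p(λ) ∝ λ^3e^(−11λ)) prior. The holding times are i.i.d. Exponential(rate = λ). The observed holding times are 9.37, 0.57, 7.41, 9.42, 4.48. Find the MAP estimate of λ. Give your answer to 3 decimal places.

The Exponential(rate=λ) likelihood is ∝ λ^n e^(−λΣtᵢ). Here n = 5 and Σtᵢ = 9.37 + 0.57 + 7.41 + 9.42 + 4.48 = 31.25.
Posterior ∝ λ^3e^(−11λ) · λ^5e^(−31.25λ) = λ^8e^(−42.25λ), i.e. Gamma(9, 42.25).
Mode = (a−1)/b = 8/42.25 ≈ 0.189.

λ̂_MAP = 0.189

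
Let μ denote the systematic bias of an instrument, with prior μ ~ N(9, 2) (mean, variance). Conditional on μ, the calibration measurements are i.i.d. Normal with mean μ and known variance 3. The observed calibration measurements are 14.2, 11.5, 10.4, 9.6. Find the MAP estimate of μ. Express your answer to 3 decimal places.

μ̂_MAP = 10.764

n = 4; x̄ = (14.2 + 11.5 + 10.4 + 9.6)/4 = 45.7/4 = 11.425.
For a Normal prior and Normal likelihood with known variance, the posterior is Normal; its mode equals its mean, the precision-weighted average.
Prior precision 1/σ₀² = 1/2 = 0.5; data precision n/σ² = 4/3.
μ̂ = (0.5·9 + (4/3)·11.425) / (0.5 + 4/3) = (296/15)/(11/6) = 592/55 ≈ 10.764.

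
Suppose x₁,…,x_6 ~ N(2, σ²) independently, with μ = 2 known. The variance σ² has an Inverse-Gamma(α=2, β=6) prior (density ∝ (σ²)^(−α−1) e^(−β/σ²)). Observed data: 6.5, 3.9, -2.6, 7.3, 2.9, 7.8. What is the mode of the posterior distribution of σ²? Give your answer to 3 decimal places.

σ̂²_MAP = 9.963

Sum of squared deviations about the known mean: SS = (6.5−2)² + (3.9−2)² + (-2.6−2)² + (7.3−2)² + (2.9−2)² + (7.8−2)² = 107.56.
The Normal likelihood contributes (σ²)^(−n/2) exp(−SS/(2σ²)), so the posterior is Inverse-Gamma(α + n/2, β + SS/2) = Inverse-Gamma(5, 59.78).
The mode of Inverse-Gamma(a, b) is b/(a+1) = 59.78/6 ≈ 9.963.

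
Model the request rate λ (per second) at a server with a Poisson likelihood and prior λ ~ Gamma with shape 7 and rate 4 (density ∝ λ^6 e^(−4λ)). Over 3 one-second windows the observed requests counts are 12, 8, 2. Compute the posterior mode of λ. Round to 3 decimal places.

λ̂_MAP = 4.000

Σxᵢ = 12+8+2 = 22, with n = 3.
Posterior ∝ λ^6e^(−4λ) · λ^22e^(−3λ) = λ^28e^(−7λ), i.e. Gamma(shape=29, rate=7).
The mode of a Gamma(a, b) with a ≥ 1 (shape–rate) is (a−1)/b = 28/7 ≈ 4.000.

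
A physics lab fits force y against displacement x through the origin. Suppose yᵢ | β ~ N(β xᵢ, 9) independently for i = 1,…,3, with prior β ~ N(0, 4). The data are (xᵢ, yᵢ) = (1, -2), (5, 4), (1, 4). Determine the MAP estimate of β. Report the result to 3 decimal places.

β̂_MAP = 0.752

log p(β | y) = −Σ(yᵢ − βxᵢ)²/(2·9) − β²/(2·4) + const.
Setting the derivative to zero: Σxᵢ(yᵢ − βxᵢ)/9 − β/4 = 0, so β = Σxᵢyᵢ / (Σxᵢ² + σ²/τ²).
Σxᵢyᵢ = 1·(-2) + 5·4 + 1·4 = 22; Σxᵢ² = 27; σ²/τ² = 2.25.
β̂_MAP = 22 / (27 + 2.25) = 22/29.25 ≈ 0.752.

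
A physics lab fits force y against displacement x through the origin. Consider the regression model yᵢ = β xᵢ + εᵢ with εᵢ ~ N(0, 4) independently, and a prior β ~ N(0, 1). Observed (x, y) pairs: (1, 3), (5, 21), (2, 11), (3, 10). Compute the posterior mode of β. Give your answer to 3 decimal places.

log p(β | y) = −Σ(yᵢ − βxᵢ)²/(2·4) − β²/(2·1) + const.
Setting the derivative to zero: Σxᵢ(yᵢ − βxᵢ)/4 − β/1 = 0, so β = Σxᵢyᵢ / (Σxᵢ² + σ²/τ²).
Σxᵢyᵢ = 1·3 + 5·21 + 2·11 + 3·10 = 160; Σxᵢ² = 39; σ²/τ² = 4.
β̂_MAP = 160 / (39 + 4) = 160/43 ≈ 3.721.

β̂_MAP = 3.721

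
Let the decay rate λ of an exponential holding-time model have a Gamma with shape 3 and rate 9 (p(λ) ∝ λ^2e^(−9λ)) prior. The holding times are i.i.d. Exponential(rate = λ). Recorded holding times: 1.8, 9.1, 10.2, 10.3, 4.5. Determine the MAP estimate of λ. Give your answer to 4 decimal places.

The Exponential(rate=λ) likelihood is ∝ λ^n e^(−λΣtᵢ). Here n = 5 and Σtᵢ = 1.8 + 9.1 + 10.2 + 10.3 + 4.5 = 35.9.
Posterior ∝ λ^2e^(−9λ) · λ^5e^(−35.9λ) = λ^7e^(−44.9λ), i.e. Gamma(8, 44.9).
Mode = (a−1)/b = 7/44.9 ≈ 0.1559.

λ̂_MAP = 0.1559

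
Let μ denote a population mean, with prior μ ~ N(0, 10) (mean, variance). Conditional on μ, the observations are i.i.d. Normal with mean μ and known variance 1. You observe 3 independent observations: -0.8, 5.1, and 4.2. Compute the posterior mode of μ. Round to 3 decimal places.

n = 3; x̄ = ((-0.8) + 5.1 + 4.2)/3 = 8.5/3 = 17/6 ≈ 2.8333.
For a Normal prior and Normal likelihood with known variance, the posterior is Normal; its mode equals its mean, the precision-weighted average.
Prior precision 1/σ₀² = 1/10 = 0.1; data precision n/σ² = 3/1 = 3.
μ̂ = (0.1·0 + 3·(17/6)) / (0.1 + 3) = 8.5/3.1 = 85/31 ≈ 2.742.

μ̂_MAP = 2.742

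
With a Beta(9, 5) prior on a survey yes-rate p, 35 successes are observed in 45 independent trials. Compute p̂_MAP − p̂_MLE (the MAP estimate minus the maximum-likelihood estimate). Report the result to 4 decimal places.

Posterior is Beta(44, 15); MAP = (44−1)/(59−2) = 43/57 ≈ 0.75439.
MLE ignores the prior: p̂_MLE = k/n = 35/45 ≈ 0.77778.
Difference = 43/57 − 35/45 = -4/171 ≈ -0.0234.

MAP − MLE = -0.0234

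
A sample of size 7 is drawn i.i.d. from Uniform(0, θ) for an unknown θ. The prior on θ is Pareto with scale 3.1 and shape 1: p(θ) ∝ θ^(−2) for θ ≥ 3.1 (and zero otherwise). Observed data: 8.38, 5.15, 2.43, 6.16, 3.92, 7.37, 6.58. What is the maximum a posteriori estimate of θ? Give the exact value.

The Uniform(0, θ) likelihood is θ^(−n) for θ ≥ max(xᵢ), zero otherwise. Here max(xᵢ) = 8.38.
Posterior ∝ θ^(−2) · θ^(−7) = θ^(−9) on θ ≥ max(3.1, 8.38) = 8.38.
This density is strictly decreasing in θ, so the posterior mode lies at the lower boundary of the support.

θ̂_MAP = 8.38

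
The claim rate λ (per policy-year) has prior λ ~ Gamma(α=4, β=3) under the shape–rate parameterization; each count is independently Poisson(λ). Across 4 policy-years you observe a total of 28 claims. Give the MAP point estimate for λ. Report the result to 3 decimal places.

Σxᵢ = 28, n = 4.
Posterior ∝ λ^3e^(−3λ) · λ^28e^(−4λ) = λ^31e^(−7λ), i.e. Gamma(shape=32, rate=7).
The mode of a Gamma(a, b) with a ≥ 1 (shape–rate) is (a−1)/b = 31/7 ≈ 4.429.

λ̂_MAP = 4.429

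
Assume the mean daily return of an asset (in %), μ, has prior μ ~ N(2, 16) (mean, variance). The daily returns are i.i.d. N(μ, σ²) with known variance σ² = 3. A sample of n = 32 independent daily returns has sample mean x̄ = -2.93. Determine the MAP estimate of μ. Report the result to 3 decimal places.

n = 32, x̄ = -2.93.
For a Normal prior and Normal likelihood with known variance, the posterior is Normal; its mode equals its mean, the precision-weighted average.
Prior precision 1/σ₀² = 1/16 = 0.0625; data precision n/σ² = 32/3.
μ̂ = (0.0625·2 + (32/3)·(-2.93)) / (0.0625 + 32/3) = (-18677/600)/(515/48) = -37354/12875 ≈ -2.901.

μ̂_MAP = -2.901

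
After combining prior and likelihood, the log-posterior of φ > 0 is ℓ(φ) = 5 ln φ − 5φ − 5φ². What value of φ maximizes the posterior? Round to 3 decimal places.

ℓ'(φ) = 5/φ − 5 − 10φ. Setting this to zero and multiplying by φ: 10φ² + 5φ − 5 = 0.
φ = (−5 + √(5² + 4·10·5)) / (2·10) = (−5 + √225) / 20 = (−5 + 15)/20 = 1/2.
ℓ''(φ) = −5/φ² − 10 < 0, confirming a maximum.

φ̂_MAP = 0.500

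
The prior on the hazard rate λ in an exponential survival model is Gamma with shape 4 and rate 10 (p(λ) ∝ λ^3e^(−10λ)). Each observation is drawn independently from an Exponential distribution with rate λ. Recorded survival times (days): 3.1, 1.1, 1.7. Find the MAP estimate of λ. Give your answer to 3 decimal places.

λ̂_MAP = 0.377

The Exponential(rate=λ) likelihood is ∝ λ^n e^(−λΣtᵢ). Here n = 3 and Σtᵢ = 3.1 + 1.1 + 1.7 = 5.9.
Posterior ∝ λ^3e^(−10λ) · λ^3e^(−5.9λ) = λ^6e^(−15.9λ), i.e. Gamma(7, 15.9).
Mode = (a−1)/b = 6/15.9 ≈ 0.377.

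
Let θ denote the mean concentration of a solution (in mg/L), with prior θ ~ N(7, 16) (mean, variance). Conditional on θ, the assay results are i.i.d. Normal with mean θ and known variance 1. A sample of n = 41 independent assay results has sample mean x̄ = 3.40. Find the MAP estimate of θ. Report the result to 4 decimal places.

n = 41, x̄ = 3.40.
For a Normal prior and Normal likelihood with known variance, the posterior is Normal; its mode equals its mean, the precision-weighted average.
Prior precision 1/σ₀² = 1/16 = 0.0625; data precision n/σ² = 41/1 = 41.
θ̂ = (0.0625·7 + 41·3.4) / (0.0625 + 41) = 139.8375/41.0625 = 1243/365 ≈ 3.4055.

θ̂_MAP = 3.4055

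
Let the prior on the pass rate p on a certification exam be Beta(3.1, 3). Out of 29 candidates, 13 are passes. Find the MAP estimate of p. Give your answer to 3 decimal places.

p̂_MAP = 0.456

Prior: Beta(3.1, 3).
Data: 13 successes in 29 trials. The binomial likelihood contributes p^13(1−p)^16, so the posterior is Beta(3.1+13, 3+16) = Beta(16.1, 19).
For Beta(a, b) with a, b > 1 the mode is (a−1)/(a+b−2) = 15.1/33.1 ≈ 0.456.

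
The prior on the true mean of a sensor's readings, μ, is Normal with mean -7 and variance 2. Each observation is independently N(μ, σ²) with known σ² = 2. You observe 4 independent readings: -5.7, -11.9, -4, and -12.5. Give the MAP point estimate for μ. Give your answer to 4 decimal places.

μ̂_MAP = -8.2200

n = 4; x̄ = ((-5.7) + (-11.9) + (-4) + (-12.5))/4 = -34.1/4 = -8.525.
For a Normal prior and Normal likelihood with known variance, the posterior is Normal; its mode equals its mean, the precision-weighted average.
Prior precision 1/σ₀² = 1/2 = 0.5; data precision n/σ² = 4/2 = 2.
μ̂ = (0.5·(-7) + 2·(-8.525)) / (0.5 + 2) = (-20.55)/2.5 = -8.2200.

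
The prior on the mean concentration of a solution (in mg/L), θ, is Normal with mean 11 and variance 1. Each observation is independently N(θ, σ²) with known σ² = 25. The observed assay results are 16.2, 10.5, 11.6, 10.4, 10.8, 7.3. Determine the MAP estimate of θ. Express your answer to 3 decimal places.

θ̂_MAP = 11.026

n = 6; x̄ = (16.2 + 10.5 + 11.6 + 10.4 + 10.8 + 7.3)/6 = 66.8/6 = 167/15 ≈ 11.1333.
For a Normal prior and Normal likelihood with known variance, the posterior is Normal; its mode equals its mean, the precision-weighted average.
Prior precision 1/σ₀² = 1/1 = 1; data precision n/σ² = 6/25 = 0.24.
θ̂ = (1·11 + 0.24·(167/15)) / (1 + 0.24) = 13.672/1.24 = 1709/155 ≈ 11.026.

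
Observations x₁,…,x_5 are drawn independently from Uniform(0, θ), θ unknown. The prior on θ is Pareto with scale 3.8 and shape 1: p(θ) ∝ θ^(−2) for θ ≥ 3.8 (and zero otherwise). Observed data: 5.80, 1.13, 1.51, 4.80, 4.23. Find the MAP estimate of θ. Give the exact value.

θ̂_MAP = 5.80

The Uniform(0, θ) likelihood is θ^(−n) for θ ≥ max(xᵢ), zero otherwise. Here max(xᵢ) = 5.80.
Posterior ∝ θ^(−2) · θ^(−5) = θ^(−7) on θ ≥ max(3.8, 5.80) = 5.80.
This density is strictly decreasing in θ, so the posterior mode lies at the lower boundary of the support.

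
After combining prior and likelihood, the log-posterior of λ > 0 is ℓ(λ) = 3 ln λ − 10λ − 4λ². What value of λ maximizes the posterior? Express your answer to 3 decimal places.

ℓ'(λ) = 3/λ − 10 − 8λ. Setting this to zero and multiplying by λ: 8λ² + 10λ − 3 = 0.
λ = (−10 + √(10² + 4·8·3)) / (2·8) = (−10 + √196) / 16 = (−10 + 14)/16 = 1/4.
ℓ''(λ) = −3/λ² − 8 < 0, confirming a maximum.

λ̂_MAP = 0.250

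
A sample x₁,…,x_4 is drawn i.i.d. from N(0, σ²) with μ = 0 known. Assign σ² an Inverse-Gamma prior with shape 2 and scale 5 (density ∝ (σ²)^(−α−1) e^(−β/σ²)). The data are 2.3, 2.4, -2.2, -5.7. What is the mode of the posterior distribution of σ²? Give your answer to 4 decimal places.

σ̂²_MAP = 5.8380

Sum of squared deviations about the known mean: SS = (2.3−0)² + (2.4−0)² + (-2.2−0)² + (-5.7−0)² = 48.38.
The Normal likelihood contributes (σ²)^(−n/2) exp(−SS/(2σ²)), so the posterior is Inverse-Gamma(α + n/2, β + SS/2) = Inverse-Gamma(4, 29.19).
The mode of Inverse-Gamma(a, b) is b/(a+1) = 29.19/5 ≈ 5.8380.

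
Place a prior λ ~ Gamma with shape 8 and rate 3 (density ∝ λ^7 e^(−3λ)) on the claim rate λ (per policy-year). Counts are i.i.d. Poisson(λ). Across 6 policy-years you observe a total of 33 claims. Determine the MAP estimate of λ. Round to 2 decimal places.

Σxᵢ = 33, n = 6.
Posterior ∝ λ^7e^(−3λ) · λ^33e^(−6λ) = λ^40e^(−9λ), i.e. Gamma(shape=41, rate=9).
The mode of a Gamma(a, b) with a ≥ 1 (shape–rate) is (a−1)/b = 40/9 ≈ 4.44.

λ̂_MAP = 4.44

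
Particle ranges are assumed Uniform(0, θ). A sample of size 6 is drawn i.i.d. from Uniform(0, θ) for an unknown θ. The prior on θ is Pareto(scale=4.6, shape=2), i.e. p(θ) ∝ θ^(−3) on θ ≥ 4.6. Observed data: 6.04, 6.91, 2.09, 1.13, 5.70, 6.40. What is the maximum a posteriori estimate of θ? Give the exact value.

θ̂_MAP = 6.91

The Uniform(0, θ) likelihood is θ^(−n) for θ ≥ max(xᵢ), zero otherwise. Here max(xᵢ) = 6.91.
Posterior ∝ θ^(−3) · θ^(−6) = θ^(−9) on θ ≥ max(4.6, 6.91) = 6.91.
This density is strictly decreasing in θ, so the posterior mode lies at the lower boundary of the support.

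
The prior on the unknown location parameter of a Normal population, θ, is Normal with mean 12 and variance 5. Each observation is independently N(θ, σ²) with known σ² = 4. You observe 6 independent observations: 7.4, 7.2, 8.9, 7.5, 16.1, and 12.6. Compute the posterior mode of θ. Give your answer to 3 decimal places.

n = 6; x̄ = (7.4 + 7.2 + 8.9 + 7.5 + 16.1 + 12.6)/6 = 59.7/6 = 9.95.
For a Normal prior and Normal likelihood with known variance, the posterior is Normal; its mode equals its mean, the precision-weighted average.
Prior precision 1/σ₀² = 1/5 = 0.2; data precision n/σ² = 6/4 = 1.5.
θ̂ = (0.2·12 + 1.5·9.95) / (0.2 + 1.5) = 17.325/1.7 = 693/68 ≈ 10.191.

θ̂_MAP = 10.191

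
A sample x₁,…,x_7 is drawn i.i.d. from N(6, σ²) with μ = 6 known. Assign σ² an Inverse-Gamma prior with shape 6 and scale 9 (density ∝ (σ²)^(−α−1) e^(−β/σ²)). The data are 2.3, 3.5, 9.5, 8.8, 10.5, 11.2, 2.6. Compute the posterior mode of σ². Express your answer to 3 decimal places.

Sum of squared deviations about the known mean: SS = (2.3−6)² + (3.5−6)² + (9.5−6)² + (8.8−6)² + (10.5−6)² + (11.2−6)² + (2.6−6)² = 98.88.
The Normal likelihood contributes (σ²)^(−n/2) exp(−SS/(2σ²)), so the posterior is Inverse-Gamma(α + n/2, β + SS/2) = Inverse-Gamma(9.5, 58.44).
The mode of Inverse-Gamma(a, b) is b/(a+1) = 58.44/10.5 ≈ 5.566.

σ̂²_MAP = 5.566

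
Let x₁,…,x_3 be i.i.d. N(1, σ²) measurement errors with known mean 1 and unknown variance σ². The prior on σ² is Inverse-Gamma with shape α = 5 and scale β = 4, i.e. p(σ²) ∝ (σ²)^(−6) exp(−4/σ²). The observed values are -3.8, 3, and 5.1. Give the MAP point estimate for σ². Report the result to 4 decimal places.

Sum of squared deviations about the known mean: SS = (-3.8−1)² + (3−1)² + (5.1−1)² = 43.85.
The Normal likelihood contributes (σ²)^(−n/2) exp(−SS/(2σ²)), so the posterior is Inverse-Gamma(α + n/2, β + SS/2) = Inverse-Gamma(6.5, 25.925).
The mode of Inverse-Gamma(a, b) is b/(a+1) = 25.925/7.5 ≈ 3.4567.

σ̂²_MAP = 3.4567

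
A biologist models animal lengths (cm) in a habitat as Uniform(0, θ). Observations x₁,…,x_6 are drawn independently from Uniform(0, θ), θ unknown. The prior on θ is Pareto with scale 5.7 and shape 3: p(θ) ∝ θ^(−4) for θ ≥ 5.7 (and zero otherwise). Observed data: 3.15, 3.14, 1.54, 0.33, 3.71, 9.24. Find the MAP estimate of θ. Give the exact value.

θ̂_MAP = 9.24

The Uniform(0, θ) likelihood is θ^(−n) for θ ≥ max(xᵢ), zero otherwise. Here max(xᵢ) = 9.24.
Posterior ∝ θ^(−4) · θ^(−6) = θ^(−10) on θ ≥ max(5.7, 9.24) = 9.24.
This density is strictly decreasing in θ, so the posterior mode lies at the lower boundary of the support.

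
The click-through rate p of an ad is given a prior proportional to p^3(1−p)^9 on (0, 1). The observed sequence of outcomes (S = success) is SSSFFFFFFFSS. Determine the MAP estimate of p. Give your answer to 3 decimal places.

p̂_MAP = 0.333

The prior density ∝ p^3(1−p)^9 is the kernel of Beta(4, 10).
Data: 5 successes in 12 trials (from the sequence). The binomial likelihood contributes p^5(1−p)^7, so the posterior is Beta(4+5, 10+7) = Beta(9, 17).
For Beta(a, b) with a, b > 1 the mode is (a−1)/(a+b−2) = 8/24 ≈ 0.333.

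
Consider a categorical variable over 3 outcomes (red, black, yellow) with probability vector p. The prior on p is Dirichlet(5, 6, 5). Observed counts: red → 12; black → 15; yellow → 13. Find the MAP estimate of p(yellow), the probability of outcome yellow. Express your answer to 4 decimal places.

MAP estimate of p(yellow) = 0.3208

The posterior is Dirichlet(αᵢ + nᵢ) = Dirichlet(17, 21, 18).
For a Dirichlet(a₁,…,a_K) with all aᵢ > 1, the mode has j-th component (aⱼ − 1)/(Σaᵢ − K).
Here Σaᵢ = 56 and K = 3, so p(yellow) = (18 − 1)/(56 − 3) = 17/53 ≈ 0.3208.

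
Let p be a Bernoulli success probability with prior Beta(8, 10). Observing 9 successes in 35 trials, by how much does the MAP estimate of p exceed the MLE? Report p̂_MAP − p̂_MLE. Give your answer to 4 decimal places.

Posterior is Beta(17, 36); MAP = (17−1)/(53−2) = 16/51 ≈ 0.31373.
MLE ignores the prior: p̂_MLE = k/n = 9/35 ≈ 0.25714.
Difference = 16/51 − 9/35 = 101/1785 ≈ 0.0566.

MAP − MLE = 0.0566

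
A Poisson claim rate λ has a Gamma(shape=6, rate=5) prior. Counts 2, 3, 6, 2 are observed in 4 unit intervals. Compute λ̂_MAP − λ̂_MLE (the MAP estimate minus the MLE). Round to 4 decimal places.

MAP − MLE = -1.2500

Σxᵢ = 13. Posterior is Gamma(19, 9); MAP = (19−1)/9 = 18/9 ≈ 2.00000.
MLE = x̄ = 13/4 ≈ 3.25000.
Difference = 18/9 − 13/4 = -5/4 ≈ -1.2500.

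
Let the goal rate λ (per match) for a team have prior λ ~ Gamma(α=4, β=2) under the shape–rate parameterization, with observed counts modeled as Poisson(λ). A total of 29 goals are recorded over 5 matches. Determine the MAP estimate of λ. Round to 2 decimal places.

Σxᵢ = 29, n = 5.
Posterior ∝ λ^3e^(−2λ) · λ^29e^(−5λ) = λ^32e^(−7λ), i.e. Gamma(shape=33, rate=7).
The mode of a Gamma(a, b) with a ≥ 1 (shape–rate) is (a−1)/b = 32/7 ≈ 4.57.

λ̂_MAP = 4.57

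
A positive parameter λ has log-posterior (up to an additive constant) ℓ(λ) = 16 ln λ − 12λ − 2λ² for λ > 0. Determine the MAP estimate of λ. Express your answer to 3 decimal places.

λ̂_MAP = 1.000

ℓ'(λ) = 16/λ − 12 − 4λ. Setting this to zero and multiplying by λ: 4λ² + 12λ − 16 = 0.
λ = (−12 + √(12² + 4·4·16)) / (2·4) = (−12 + √400) / 8 = (−12 + 20)/8 = 1.
ℓ''(λ) = −16/λ² − 4 < 0, confirming a maximum.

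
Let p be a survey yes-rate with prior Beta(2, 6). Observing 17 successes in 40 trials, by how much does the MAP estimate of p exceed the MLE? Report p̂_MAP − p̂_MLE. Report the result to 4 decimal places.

MAP − MLE = -0.0337

Posterior is Beta(19, 29); MAP = (19−1)/(48−2) = 18/46 ≈ 0.39130.
MLE ignores the prior: p̂_MLE = k/n = 17/40 ≈ 0.42500.
Difference = 18/46 − 17/40 = -31/920 ≈ -0.0337.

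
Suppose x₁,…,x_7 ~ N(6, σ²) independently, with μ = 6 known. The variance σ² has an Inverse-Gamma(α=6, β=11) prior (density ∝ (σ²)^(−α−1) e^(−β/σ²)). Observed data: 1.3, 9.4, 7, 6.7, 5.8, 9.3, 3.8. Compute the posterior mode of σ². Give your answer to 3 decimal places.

Sum of squared deviations about the known mean: SS = (1.3−6)² + (9.4−6)² + (7−6)² + (6.7−6)² + (5.8−6)² + (9.3−6)² + (3.8−6)² = 50.91.
The Normal likelihood contributes (σ²)^(−n/2) exp(−SS/(2σ²)), so the posterior is Inverse-Gamma(α + n/2, β + SS/2) = Inverse-Gamma(9.5, 36.455).
The mode of Inverse-Gamma(a, b) is b/(a+1) = 36.455/10.5 ≈ 3.472.

σ̂²_MAP = 3.472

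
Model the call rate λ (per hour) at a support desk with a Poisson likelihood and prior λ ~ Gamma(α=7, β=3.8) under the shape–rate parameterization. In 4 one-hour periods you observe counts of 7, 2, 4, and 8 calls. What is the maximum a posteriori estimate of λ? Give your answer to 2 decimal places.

Σxᵢ = 7+2+4+8 = 21, with n = 4.
Posterior ∝ λ^6e^(−3.8λ) · λ^21e^(−4λ) = λ^27e^(−7.8λ), i.e. Gamma(shape=28, rate=7.8).
The mode of a Gamma(a, b) with a ≥ 1 (shape–rate) is (a−1)/b = 27/7.8 ≈ 3.46.

λ̂_MAP = 3.46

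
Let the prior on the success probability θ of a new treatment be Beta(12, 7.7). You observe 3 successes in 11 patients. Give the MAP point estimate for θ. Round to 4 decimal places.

Prior: Beta(12, 7.7).
Data: 3 successes in 11 trials. The binomial likelihood contributes θ^3(1−θ)^8, so the posterior is Beta(12+3, 7.7+8) = Beta(15, 15.7).
For Beta(a, b) with a, b > 1 the mode is (a−1)/(a+b−2) = 14/28.7 ≈ 0.4878.

θ̂_MAP = 0.4878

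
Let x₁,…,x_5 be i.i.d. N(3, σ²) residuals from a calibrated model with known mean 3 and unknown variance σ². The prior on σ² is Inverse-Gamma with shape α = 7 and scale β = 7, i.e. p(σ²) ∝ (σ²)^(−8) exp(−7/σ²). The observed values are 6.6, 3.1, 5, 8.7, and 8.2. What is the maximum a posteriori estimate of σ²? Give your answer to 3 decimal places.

σ̂²_MAP = 4.310

Sum of squared deviations about the known mean: SS = (6.6−3)² + (3.1−3)² + (5−3)² + (8.7−3)² + (8.2−3)² = 76.5.
The Normal likelihood contributes (σ²)^(−n/2) exp(−SS/(2σ²)), so the posterior is Inverse-Gamma(α + n/2, β + SS/2) = Inverse-Gamma(9.5, 45.25).
The mode of Inverse-Gamma(a, b) is b/(a+1) = 45.25/10.5 ≈ 4.310.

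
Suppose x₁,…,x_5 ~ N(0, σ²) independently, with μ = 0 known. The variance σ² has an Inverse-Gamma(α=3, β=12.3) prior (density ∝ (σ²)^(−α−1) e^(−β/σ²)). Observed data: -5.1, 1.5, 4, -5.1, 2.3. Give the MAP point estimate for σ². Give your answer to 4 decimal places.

Sum of squared deviations about the known mean: SS = (-5.1−0)² + (1.5−0)² + (4−0)² + (-5.1−0)² + (2.3−0)² = 75.56.
The Normal likelihood contributes (σ²)^(−n/2) exp(−SS/(2σ²)), so the posterior is Inverse-Gamma(α + n/2, β + SS/2) = Inverse-Gamma(5.5, 50.08).
The mode of Inverse-Gamma(a, b) is b/(a+1) = 50.08/6.5 ≈ 7.7046.

σ̂²_MAP = 7.7046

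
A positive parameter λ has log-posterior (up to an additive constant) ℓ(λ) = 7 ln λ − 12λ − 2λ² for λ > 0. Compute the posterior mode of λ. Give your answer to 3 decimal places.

ℓ'(λ) = 7/λ − 12 − 4λ. Setting this to zero and multiplying by λ: 4λ² + 12λ − 7 = 0.
λ = (−12 + √(12² + 4·4·7)) / (2·4) = (−12 + √256) / 8 = (−12 + 16)/8 = 1/2.
ℓ''(λ) = −7/λ² − 4 < 0, confirming a maximum.

λ̂_MAP = 0.500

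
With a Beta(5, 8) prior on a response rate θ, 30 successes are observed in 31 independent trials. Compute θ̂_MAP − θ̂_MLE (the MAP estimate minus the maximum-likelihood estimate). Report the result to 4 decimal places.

MAP − MLE = -0.1582

Posterior is Beta(35, 9); MAP = (35−1)/(44−2) = 34/42 ≈ 0.80952.
MLE ignores the prior: θ̂_MLE = k/n = 30/31 ≈ 0.96774.
Difference = 34/42 − 30/31 = -103/651 ≈ -0.1582.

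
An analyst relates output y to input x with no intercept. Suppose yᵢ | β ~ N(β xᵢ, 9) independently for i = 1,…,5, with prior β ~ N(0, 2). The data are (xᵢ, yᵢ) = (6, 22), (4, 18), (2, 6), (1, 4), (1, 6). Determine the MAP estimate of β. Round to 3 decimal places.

log p(β | y) = −Σ(yᵢ − βxᵢ)²/(2·9) − β²/(2·2) + const.
Setting the derivative to zero: Σxᵢ(yᵢ − βxᵢ)/9 − β/2 = 0, so β = Σxᵢyᵢ / (Σxᵢ² + σ²/τ²).
Σxᵢyᵢ = 6·22 + 4·18 + 2·6 + 1·4 + 1·6 = 226; Σxᵢ² = 58; σ²/τ² = 4.5.
β̂_MAP = 226 / (58 + 4.5) = 226/62.5 ≈ 3.616.

β̂_MAP = 3.616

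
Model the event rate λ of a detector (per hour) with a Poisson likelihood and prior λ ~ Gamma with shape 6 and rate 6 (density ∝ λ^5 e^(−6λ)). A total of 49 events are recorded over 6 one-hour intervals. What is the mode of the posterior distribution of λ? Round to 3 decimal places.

Σxᵢ = 49, n = 6.
Posterior ∝ λ^5e^(−6λ) · λ^49e^(−6λ) = λ^54e^(−12λ), i.e. Gamma(shape=55, rate=12).
The mode of a Gamma(a, b) with a ≥ 1 (shape–rate) is (a−1)/b = 54/12 ≈ 4.500.

λ̂_MAP = 4.500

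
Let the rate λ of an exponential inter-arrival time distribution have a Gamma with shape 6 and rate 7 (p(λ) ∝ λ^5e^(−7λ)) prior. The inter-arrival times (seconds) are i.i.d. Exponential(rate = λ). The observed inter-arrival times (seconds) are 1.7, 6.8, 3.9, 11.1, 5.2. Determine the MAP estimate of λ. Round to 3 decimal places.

λ̂_MAP = 0.280

The Exponential(rate=λ) likelihood is ∝ λ^n e^(−λΣtᵢ). Here n = 5 and Σtᵢ = 1.7 + 6.8 + 3.9 + 11.1 + 5.2 = 28.7.
Posterior ∝ λ^5e^(−7λ) · λ^5e^(−28.7λ) = λ^10e^(−35.7λ), i.e. Gamma(11, 35.7).
Mode = (a−1)/b = 10/35.7 ≈ 0.280.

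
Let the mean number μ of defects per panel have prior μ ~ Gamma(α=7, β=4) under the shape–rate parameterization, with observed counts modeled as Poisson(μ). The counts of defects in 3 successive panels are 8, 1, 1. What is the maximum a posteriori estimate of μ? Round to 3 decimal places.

Σxᵢ = 8+1+1 = 10, with n = 3.
Posterior ∝ μ^6e^(−4μ) · μ^10e^(−3μ) = μ^16e^(−7μ), i.e. Gamma(shape=17, rate=7).
The mode of a Gamma(a, b) with a ≥ 1 (shape–rate) is (a−1)/b = 16/7 ≈ 2.286.

μ̂_MAP = 2.286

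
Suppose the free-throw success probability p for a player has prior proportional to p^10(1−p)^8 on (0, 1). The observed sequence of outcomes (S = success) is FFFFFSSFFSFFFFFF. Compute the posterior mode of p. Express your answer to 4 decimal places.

The prior density ∝ p^10(1−p)^8 is the kernel of Beta(11, 9).
Data: 3 successes in 16 trials (from the sequence). The binomial likelihood contributes p^3(1−p)^13, so the posterior is Beta(11+3, 9+13) = Beta(14, 22).
For Beta(a, b) with a, b > 1 the mode is (a−1)/(a+b−2) = 13/34 ≈ 0.3824.

p̂_MAP = 0.3824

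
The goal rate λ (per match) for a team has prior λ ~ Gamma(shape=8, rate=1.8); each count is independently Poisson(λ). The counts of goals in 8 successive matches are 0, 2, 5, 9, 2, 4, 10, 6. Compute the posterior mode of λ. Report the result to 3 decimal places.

λ̂_MAP = 4.592

Σxᵢ = 0+2+5+9+2+4+10+6 = 38, with n = 8.
Posterior ∝ λ^7e^(−1.8λ) · λ^38e^(−8λ) = λ^45e^(−9.8λ), i.e. Gamma(shape=46, rate=9.8).
The mode of a Gamma(a, b) with a ≥ 1 (shape–rate) is (a−1)/b = 45/9.8 ≈ 4.592.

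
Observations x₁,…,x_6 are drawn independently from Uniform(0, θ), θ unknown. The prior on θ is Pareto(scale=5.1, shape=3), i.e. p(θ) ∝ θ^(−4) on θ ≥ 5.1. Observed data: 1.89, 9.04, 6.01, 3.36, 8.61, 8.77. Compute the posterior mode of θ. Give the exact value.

The Uniform(0, θ) likelihood is θ^(−n) for θ ≥ max(xᵢ), zero otherwise. Here max(xᵢ) = 9.04.
Posterior ∝ θ^(−4) · θ^(−6) = θ^(−10) on θ ≥ max(5.1, 9.04) = 9.04.
This density is strictly decreasing in θ, so the posterior mode lies at the lower boundary of the support.

θ̂_MAP = 9.04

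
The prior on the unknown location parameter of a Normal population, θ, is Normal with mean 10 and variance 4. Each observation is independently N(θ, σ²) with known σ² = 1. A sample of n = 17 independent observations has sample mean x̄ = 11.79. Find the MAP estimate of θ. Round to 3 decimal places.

θ̂_MAP = 11.764

n = 17, x̄ = 11.79.
For a Normal prior and Normal likelihood with known variance, the posterior is Normal; its mode equals its mean, the precision-weighted average.
Prior precision 1/σ₀² = 1/4 = 0.25; data precision n/σ² = 17/1 = 17.
θ̂ = (0.25·10 + 17·11.79) / (0.25 + 17) = 202.93/17.25 = 20293/1725 ≈ 11.764.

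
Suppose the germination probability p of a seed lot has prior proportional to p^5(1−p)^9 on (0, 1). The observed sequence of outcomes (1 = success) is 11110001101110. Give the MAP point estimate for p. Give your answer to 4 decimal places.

p̂_MAP = 0.5000

The prior density ∝ p^5(1−p)^9 is the kernel of Beta(6, 10).
Data: 9 successes in 14 trials (from the sequence). The binomial likelihood contributes p^9(1−p)^5, so the posterior is Beta(6+9, 10+5) = Beta(15, 15).
For Beta(a, b) with a, b > 1 the mode is (a−1)/(a+b−2) = 14/28 ≈ 0.5000.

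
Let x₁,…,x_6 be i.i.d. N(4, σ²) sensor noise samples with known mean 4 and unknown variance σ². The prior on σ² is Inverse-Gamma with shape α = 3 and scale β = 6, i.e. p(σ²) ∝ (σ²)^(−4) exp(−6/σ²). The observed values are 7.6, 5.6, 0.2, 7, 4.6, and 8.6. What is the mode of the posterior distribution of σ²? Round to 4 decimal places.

σ̂²_MAP = 5.1771

Sum of squared deviations about the known mean: SS = (7.6−4)² + (5.6−4)² + (0.2−4)² + (7−4)² + (4.6−4)² + (8.6−4)² = 60.48.
The Normal likelihood contributes (σ²)^(−n/2) exp(−SS/(2σ²)), so the posterior is Inverse-Gamma(α + n/2, β + SS/2) = Inverse-Gamma(6, 36.24).
The mode of Inverse-Gamma(a, b) is b/(a+1) = 36.24/7 ≈ 5.1771.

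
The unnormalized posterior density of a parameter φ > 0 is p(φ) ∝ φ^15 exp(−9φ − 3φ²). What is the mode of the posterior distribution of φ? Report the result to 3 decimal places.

ℓ'(φ) = 15/φ − 9 − 6φ. Setting this to zero and multiplying by φ: 6φ² + 9φ − 15 = 0.
φ = (−9 + √(9² + 4·6·15)) / (2·6) = (−9 + √441) / 12 = (−9 + 21)/12 = 1.
ℓ''(φ) = −15/φ² − 6 < 0, confirming a maximum.

φ̂_MAP = 1.000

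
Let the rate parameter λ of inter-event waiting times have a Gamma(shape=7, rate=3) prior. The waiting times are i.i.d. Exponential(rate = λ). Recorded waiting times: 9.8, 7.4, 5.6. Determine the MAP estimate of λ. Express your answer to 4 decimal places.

The Exponential(rate=λ) likelihood is ∝ λ^n e^(−λΣtᵢ). Here n = 3 and Σtᵢ = 9.8 + 7.4 + 5.6 = 22.8.
Posterior ∝ λ^6e^(−3λ) · λ^3e^(−22.8λ) = λ^9e^(−25.8λ), i.e. Gamma(10, 25.8).
Mode = (a−1)/b = 9/25.8 ≈ 0.3488.

λ̂_MAP = 0.3488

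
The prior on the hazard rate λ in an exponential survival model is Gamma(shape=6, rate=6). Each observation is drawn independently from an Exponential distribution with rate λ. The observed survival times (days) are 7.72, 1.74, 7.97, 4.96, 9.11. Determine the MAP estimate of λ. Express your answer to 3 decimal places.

The Exponential(rate=λ) likelihood is ∝ λ^n e^(−λΣtᵢ). Here n = 5 and Σtᵢ = 7.72 + 1.74 + 7.97 + 4.96 + 9.11 = 31.50.
Posterior ∝ λ^5e^(−6λ) · λ^5e^(−31.50λ) = λ^10e^(−37.50λ), i.e. Gamma(11, 37.50).
Mode = (a−1)/b = 10/37.50 ≈ 0.267.

λ̂_MAP = 0.267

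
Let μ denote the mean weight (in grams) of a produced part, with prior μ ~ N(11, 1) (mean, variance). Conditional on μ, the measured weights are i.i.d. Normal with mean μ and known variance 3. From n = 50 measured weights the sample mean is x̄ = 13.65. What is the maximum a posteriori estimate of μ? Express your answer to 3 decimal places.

n = 50, x̄ = 13.65.
For a Normal prior and Normal likelihood with known variance, the posterior is Normal; its mode equals its mean, the precision-weighted average.
Prior precision 1/σ₀² = 1/1 = 1; data precision n/σ² = 50/3.
μ̂ = (1·11 + (50/3)·13.65) / (1 + 50/3) = 238.5/(53/3) = 13.500.

μ̂_MAP = 13.500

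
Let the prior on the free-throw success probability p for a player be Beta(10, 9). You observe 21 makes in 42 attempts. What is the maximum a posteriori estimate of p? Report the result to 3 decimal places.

p̂_MAP = 0.508

Prior: Beta(10, 9).
Data: 21 successes in 42 trials. The binomial likelihood contributes p^21(1−p)^21, so the posterior is Beta(10+21, 9+21) = Beta(31, 30).
For Beta(a, b) with a, b > 1 the mode is (a−1)/(a+b−2) = 30/59 ≈ 0.508.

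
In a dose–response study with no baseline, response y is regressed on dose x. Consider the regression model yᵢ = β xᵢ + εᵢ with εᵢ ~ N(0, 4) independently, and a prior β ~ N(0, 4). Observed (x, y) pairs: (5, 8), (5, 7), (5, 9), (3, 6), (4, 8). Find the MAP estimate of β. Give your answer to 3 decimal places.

log p(β | y) = −Σ(yᵢ − βxᵢ)²/(2·4) − β²/(2·4) + const.
Setting the derivative to zero: Σxᵢ(yᵢ − βxᵢ)/4 − β/4 = 0, so β = Σxᵢyᵢ / (Σxᵢ² + σ²/τ²).
Σxᵢyᵢ = 5·8 + 5·7 + 5·9 + 3·6 + 4·8 = 170; Σxᵢ² = 100; σ²/τ² = 1.
β̂_MAP = 170 / (100 + 1) = 170/101 ≈ 1.683.

β̂_MAP = 1.683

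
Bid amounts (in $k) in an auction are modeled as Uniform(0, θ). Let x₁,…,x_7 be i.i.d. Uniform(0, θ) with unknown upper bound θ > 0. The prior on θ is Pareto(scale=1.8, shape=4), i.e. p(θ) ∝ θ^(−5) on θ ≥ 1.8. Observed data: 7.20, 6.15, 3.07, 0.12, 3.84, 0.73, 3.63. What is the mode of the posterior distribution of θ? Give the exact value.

The Uniform(0, θ) likelihood is θ^(−n) for θ ≥ max(xᵢ), zero otherwise. Here max(xᵢ) = 7.20.
Posterior ∝ θ^(−5) · θ^(−7) = θ^(−12) on θ ≥ max(1.8, 7.20) = 7.20.
This density is strictly decreasing in θ, so the posterior mode lies at the lower boundary of the support.

θ̂_MAP = 7.20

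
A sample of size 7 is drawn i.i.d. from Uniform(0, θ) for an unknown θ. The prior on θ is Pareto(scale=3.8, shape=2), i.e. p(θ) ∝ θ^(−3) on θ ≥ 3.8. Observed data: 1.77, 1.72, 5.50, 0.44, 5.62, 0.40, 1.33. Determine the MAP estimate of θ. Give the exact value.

The Uniform(0, θ) likelihood is θ^(−n) for θ ≥ max(xᵢ), zero otherwise. Here max(xᵢ) = 5.62.
Posterior ∝ θ^(−3) · θ^(−7) = θ^(−10) on θ ≥ max(3.8, 5.62) = 5.62.
This density is strictly decreasing in θ, so the posterior mode lies at the lower boundary of the support.

θ̂_MAP = 5.62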